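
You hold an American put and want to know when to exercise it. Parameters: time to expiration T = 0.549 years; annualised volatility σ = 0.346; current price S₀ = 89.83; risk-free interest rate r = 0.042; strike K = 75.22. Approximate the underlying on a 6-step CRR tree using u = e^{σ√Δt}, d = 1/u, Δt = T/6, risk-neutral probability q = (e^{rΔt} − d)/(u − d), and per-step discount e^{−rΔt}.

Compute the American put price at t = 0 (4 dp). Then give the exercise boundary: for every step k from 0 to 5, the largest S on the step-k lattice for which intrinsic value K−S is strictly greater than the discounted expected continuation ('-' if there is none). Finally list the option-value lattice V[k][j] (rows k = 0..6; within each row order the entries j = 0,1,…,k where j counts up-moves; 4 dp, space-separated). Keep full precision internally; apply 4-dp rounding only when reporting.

Δt=0.09150  u=1.11033  d=0.90063  q=0.49222  discount=0.99616
step 6 (expiry): payoffs max(K−S,0) = 27.2800 16.1175 2.3559 0.0000 0.0000 0.0000 0.0000
step 5: (k=5,j=0): S=53.2295, (K−S)⁺=21.9905, hold=21.7020 ⇒ V=21.9905 exercise | (k=5,j=1): S=65.6236, (K−S)⁺=9.5964, hold=9.3079 ⇒ V=9.5964 exercise | (k=5,j=2): S=80.9035, (K−S)⁺=0.0000, hold=1.1917 ⇒ V=1.1917 continue | (k=5,j=3): S=99.7414, (K−S)⁺=0.0000, hold=0.0000 ⇒ V=0.0000 continue | (k=5,j=4): S=122.9654, (K−S)⁺=0.0000, hold=0.0000 ⇒ V=0.0000 continue | (k=5,j=5): S=151.5971, (K−S)⁺=0.0000, hold=0.0000 ⇒ V=0.0000 continue  boundary S*=65.6236
step 4: (k=4,j=0): S=59.1025, (K−S)⁺=16.1175, hold=15.8290 ⇒ V=16.1175 exercise | (k=4,j=1): S=72.8641, (K−S)⁺=2.3559, hold=5.4385 ⇒ V=5.4385 continue | (k=4,j=2): S=89.8300, (K−S)⁺=0.0000, hold=0.6028 ⇒ V=0.6028 continue | (k=4,j=3): S=110.7463, (K−S)⁺=0.0000, hold=0.0000 ⇒ V=0.0000 continue | (k=4,j=4): S=136.5328, (K−S)⁺=0.0000, hold=0.0000 ⇒ V=0.0000 continue  boundary S*=59.1025
step 3: (k=3,j=0): S=65.6236, (K−S)⁺=9.5964, hold=10.8194 ⇒ V=10.8194 continue | (k=3,j=1): S=80.9035, (K−S)⁺=0.0000, hold=3.0466 ⇒ V=3.0466 continue | (k=3,j=2): S=99.7414, (K−S)⁺=0.0000, hold=0.3049 ⇒ V=0.3049 continue | (k=3,j=3): S=122.9654, (K−S)⁺=0.0000, hold=0.0000 ⇒ V=0.0000 continue  boundary S*=-
step 2: (k=2,j=0): S=72.8641, (K−S)⁺=2.3559, hold=6.9666 ⇒ V=6.9666 continue | (k=2,j=1): S=89.8300, (K−S)⁺=0.0000, hold=1.6906 ⇒ V=1.6906 continue | (k=2,j=2): S=110.7463, (K−S)⁺=0.0000, hold=0.1542 ⇒ V=0.1542 continue  boundary S*=-
step 1: (k=1,j=0): S=80.9035, (K−S)⁺=0.0000, hold=4.3529 ⇒ V=4.3529 continue | (k=1,j=1): S=99.7414, (K−S)⁺=0.0000, hold=0.9308 ⇒ V=0.9308 continue  boundary S*=-
step 0: (k=0,j=0): S=89.8300, (K−S)⁺=0.0000, hold=2.6582 ⇒ V=2.6582 continue  boundary S*=-

price = 2.6582
boundary = - - - - 59.1025 65.6236
tree:
2.6582
4.3529 0.9308
6.9666 1.6906 0.1542
10.8194 3.0466 0.3049 0.0000
16.1175 5.4385 0.6028 0.0000 0.0000
21.9905 9.5964 1.1917 0.0000 0.0000 0.0000
27.2800 16.1175 2.3559 0.0000 0.0000 0.0000 0.0000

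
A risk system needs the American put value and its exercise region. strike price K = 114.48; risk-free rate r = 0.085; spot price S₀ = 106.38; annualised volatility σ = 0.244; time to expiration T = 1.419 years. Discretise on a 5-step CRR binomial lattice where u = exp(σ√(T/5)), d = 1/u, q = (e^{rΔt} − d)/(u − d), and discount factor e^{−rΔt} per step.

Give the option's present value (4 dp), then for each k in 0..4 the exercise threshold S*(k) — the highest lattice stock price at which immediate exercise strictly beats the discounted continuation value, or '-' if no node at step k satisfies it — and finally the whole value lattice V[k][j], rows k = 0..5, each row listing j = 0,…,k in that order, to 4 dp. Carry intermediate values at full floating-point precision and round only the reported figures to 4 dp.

Δt=0.28380, u=1.13881, d=0.87811, q=0.56120, disc=e^(-rΔt)=0.97617
k=5 terminal: V=max(K-S,0) → 58.9408 42.4516 21.0669 0.0000 0.0000 0.0000
k=4: j=0 S=63.2487 intr=51.2313 cont=48.5028 V=51.2313[EX]; j=1 S=82.0268 intr=32.4532 cont=29.7246 V=32.4532[EX]; j=2 S=106.3800 intr=8.1000 cont=9.0237 V=9.0237[hold]; j=3 S=137.9635 intr=0.0000 cont=0.0000 V=0.0000[hold]; j=4 S=178.9240 intr=0.0000 cont=0.0000 V=0.0000[hold]  S*(4)=82.0268
k=3: j=0 S=72.0284 intr=42.4516 cont=39.7231 V=42.4516[EX]; j=1 S=93.4131 intr=21.0669 cont=18.8444 V=21.0669[EX]; j=2 S=121.1468 intr=0.0000 cont=3.8652 V=3.8652[hold]; j=3 S=157.1145 intr=0.0000 cont=0.0000 V=0.0000[hold]  S*(3)=93.4131
k=2: j=0 S=82.0268 intr=32.4532 cont=29.7246 V=32.4532[EX]; j=1 S=106.3800 intr=8.1000 cont=11.1412 V=11.1412[hold]; j=2 S=137.9635 intr=0.0000 cont=1.6556 V=1.6556[hold]  S*(2)=82.0268
k=1: j=0 S=93.4131 intr=21.0669 cont=20.0044 V=21.0669[EX]; j=1 S=121.1468 intr=0.0000 cont=5.6792 V=5.6792[hold]  S*(1)=93.4131
k=0: j=0 S=106.3800 intr=8.1000 cont=12.1349 V=12.1349[hold]  S*(0)=-

price = 12.1349
boundary = - 93.4131 82.0268 93.4131 82.0268
tree:
12.1349
21.0669 5.6792
32.4532 11.1412 1.6556
42.4516 21.0669 3.8652 0.0000
51.2313 32.4532 9.0237 0.0000 0.0000
58.9408 42.4516 21.0669 0.0000 0.0000 0.0000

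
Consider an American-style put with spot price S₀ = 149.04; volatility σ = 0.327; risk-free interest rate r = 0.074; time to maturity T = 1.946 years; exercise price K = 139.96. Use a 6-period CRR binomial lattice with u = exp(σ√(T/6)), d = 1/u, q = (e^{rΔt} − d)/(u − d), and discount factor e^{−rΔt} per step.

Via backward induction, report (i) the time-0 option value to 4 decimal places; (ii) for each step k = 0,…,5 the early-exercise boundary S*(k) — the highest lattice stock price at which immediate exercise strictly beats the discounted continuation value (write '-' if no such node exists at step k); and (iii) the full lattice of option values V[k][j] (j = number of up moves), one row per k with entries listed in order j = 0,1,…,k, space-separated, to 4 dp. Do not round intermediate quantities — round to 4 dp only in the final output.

price = 14.4901
boundary = - - 102.6946 85.2453 102.6946 85.2453
tree:
14.4901
23.6741 6.6377
37.2654 12.1579 1.8209
54.7147 21.6898 3.8729 0.0000
69.1992 37.2654 8.2375 0.0000 0.0000
81.2225 54.7147 17.5206 0.0000 0.0000 0.0000
91.2029 69.1992 37.2654 0.0000 0.0000 0.0000 0.0000

Δt=0.32433, u=1.20470, d=0.83008, q=0.51842, disc=e^(-rΔt)=0.97629
k=6 terminal: V=max(K-S,0) → 91.2029 69.1992 37.2654 0.0000 0.0000 0.0000 0.0000
k=5: j=0 S=58.7375 intr=81.2225 cont=77.9034 V=81.2225[EX]; j=1 S=85.2453 intr=54.7147 cont=51.3956 V=54.7147[EX]; j=2 S=123.7158 intr=16.2442 cont=17.5206 V=17.5206[hold]; j=3 S=179.5479 intr=0.0000 cont=0.0000 V=0.0000[hold]; j=4 S=260.5766 intr=0.0000 cont=0.0000 V=0.0000[hold]; j=5 S=378.1730 intr=0.0000 cont=0.0000 V=0.0000[hold]  S*(5)=85.2453
k=4: j=0 S=70.7608 intr=69.1992 cont=65.8801 V=69.1992[EX]; j=1 S=102.6946 intr=37.2654 cont=34.5923 V=37.2654[EX]; j=2 S=149.0400 intr=0.0000 cont=8.2375 V=8.2375[hold]; j=3 S=216.3007 intr=0.0000 cont=0.0000 V=0.0000[hold]; j=4 S=313.9156 intr=0.0000 cont=0.0000 V=0.0000[hold]  S*(4)=102.6946
k=3: j=0 S=85.2453 intr=54.7147 cont=51.3956 V=54.7147[EX]; j=1 S=123.7158 intr=16.2442 cont=21.6898 V=21.6898[hold]; j=2 S=179.5479 intr=0.0000 cont=3.8729 V=3.8729[hold]; j=3 S=260.5766 intr=0.0000 cont=0.0000 V=0.0000[hold]  S*(3)=85.2453
k=2: j=0 S=102.6946 intr=37.2654 cont=36.7024 V=37.2654[EX]; j=1 S=149.0400 intr=0.0000 cont=12.1579 V=12.1579[hold]; j=2 S=216.3007 intr=0.0000 cont=1.8209 V=1.8209[hold]  S*(2)=102.6946
k=1: j=0 S=123.7158 intr=16.2442 cont=23.6741 V=23.6741[hold]; j=1 S=179.5479 intr=0.0000 cont=6.6377 V=6.6377[hold]  S*(1)=-
k=0: j=0 S=149.0400 intr=0.0000 cont=14.4901 V=14.4901[hold]  S*(0)=-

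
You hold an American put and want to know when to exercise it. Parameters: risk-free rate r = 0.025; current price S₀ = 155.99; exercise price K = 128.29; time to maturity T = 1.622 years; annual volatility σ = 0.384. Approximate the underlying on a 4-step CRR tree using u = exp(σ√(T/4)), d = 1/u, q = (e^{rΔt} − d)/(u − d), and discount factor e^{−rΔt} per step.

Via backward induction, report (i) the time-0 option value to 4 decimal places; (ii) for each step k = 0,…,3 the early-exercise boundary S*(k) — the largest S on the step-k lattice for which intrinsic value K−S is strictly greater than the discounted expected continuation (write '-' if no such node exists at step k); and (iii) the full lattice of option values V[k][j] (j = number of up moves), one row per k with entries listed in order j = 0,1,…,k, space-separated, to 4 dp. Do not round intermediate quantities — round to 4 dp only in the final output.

price = 14.9782
boundary = - - - 74.9043
tree:
14.9782
23.7618 4.9906
36.4917 9.3326 0.0000
53.3857 17.4521 0.0000 0.0000
69.6343 32.6359 0.0000 0.0000 0.0000

Δt=0.40550, u=1.27702, d=0.78307, q=0.45980, disc=e^(-rΔt)=0.98991
k=4 terminal: V=max(K-S,0) → 69.6343 32.6359 0.0000 0.0000 0.0000
k=3: j=0 S=74.9043 intr=53.3857 cont=52.0917 V=53.3857[EX]; j=1 S=122.1519 intr=6.1381 cont=17.4521 V=17.4521[hold]; j=2 S=199.2019 intr=0.0000 cont=0.0000 V=0.0000[hold]; j=3 S=324.8530 intr=0.0000 cont=0.0000 V=0.0000[hold]  S*(3)=74.9043
k=2: j=0 S=95.6541 intr=32.6359 cont=36.4917 V=36.4917[hold]; j=1 S=155.9900 intr=0.0000 cont=9.3326 V=9.3326[hold]; j=2 S=254.3842 intr=0.0000 cont=0.0000 V=0.0000[hold]  S*(2)=-
k=1: j=0 S=122.1519 intr=6.1381 cont=23.7618 V=23.7618[hold]; j=1 S=199.2019 intr=0.0000 cont=4.9906 V=4.9906[hold]  S*(1)=-
k=0: j=0 S=155.9900 intr=0.0000 cont=14.9782 V=14.9782[hold]  S*(0)=-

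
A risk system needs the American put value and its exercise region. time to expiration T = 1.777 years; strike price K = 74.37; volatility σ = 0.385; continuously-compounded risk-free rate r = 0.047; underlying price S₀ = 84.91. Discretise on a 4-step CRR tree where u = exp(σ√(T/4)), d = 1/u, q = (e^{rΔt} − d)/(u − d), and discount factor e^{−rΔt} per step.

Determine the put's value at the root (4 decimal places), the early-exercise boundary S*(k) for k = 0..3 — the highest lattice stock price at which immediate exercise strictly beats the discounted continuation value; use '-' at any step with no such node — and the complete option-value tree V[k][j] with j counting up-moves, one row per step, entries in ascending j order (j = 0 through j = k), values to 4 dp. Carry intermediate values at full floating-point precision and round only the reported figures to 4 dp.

price = 9.1494
boundary = - - - 39.3211
tree:
9.1494
14.9722 3.1664
23.5902 6.1804 0.0000
35.0489 12.0633 0.0000 0.0000
43.9485 23.5459 0.0000 0.0000 0.0000

Δt=0.44425, u=1.29254, d=0.77367, q=0.47686, disc=e^(-rΔt)=0.97934
k=4 terminal: V=max(K-S,0) → 43.9485 23.5459 0.0000 0.0000 0.0000
k=3: j=0 S=39.3211 intr=35.0489 cont=33.5122 V=35.0489[EX]; j=1 S=65.6923 intr=8.6777 cont=12.0633 V=12.0633[hold]; j=2 S=109.7497 intr=0.0000 cont=0.0000 V=0.0000[hold]; j=3 S=183.3549 intr=0.0000 cont=0.0000 V=0.0000[hold]  S*(3)=39.3211
k=2: j=0 S=50.8241 intr=23.5459 cont=23.5902 V=23.5902[hold]; j=1 S=84.9100 intr=0.0000 cont=6.1804 V=6.1804[hold]; j=2 S=141.8561 intr=0.0000 cont=0.0000 V=0.0000[hold]  S*(2)=-
k=1: j=0 S=65.6923 intr=8.6777 cont=14.9722 V=14.9722[hold]; j=1 S=109.7497 intr=0.0000 cont=3.1664 V=3.1664[hold]  S*(1)=-
k=0: j=0 S=84.9100 intr=0.0000 cont=9.1494 V=9.1494[hold]  S*(0)=-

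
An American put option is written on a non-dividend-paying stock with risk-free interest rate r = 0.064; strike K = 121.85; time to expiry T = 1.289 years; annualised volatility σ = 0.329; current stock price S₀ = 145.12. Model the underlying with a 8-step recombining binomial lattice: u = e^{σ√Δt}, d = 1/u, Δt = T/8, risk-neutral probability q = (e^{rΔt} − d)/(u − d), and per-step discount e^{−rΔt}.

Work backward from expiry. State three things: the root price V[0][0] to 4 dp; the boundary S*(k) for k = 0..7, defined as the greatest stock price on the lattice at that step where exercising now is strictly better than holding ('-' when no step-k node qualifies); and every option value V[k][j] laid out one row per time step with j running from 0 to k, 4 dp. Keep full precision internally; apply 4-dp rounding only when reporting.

Δt=0.16112, u=1.14118, d=0.87629, q=0.50616, disc=e^(-rΔt)=0.98974
k=8 terminal: V=max(K-S,0) → 71.3958 56.1440 36.2818 10.4155 0.0000 0.0000 0.0000 0.0000 0.0000
k=7: j=0 S=57.5773 intr=64.2727 cont=63.0227 V=64.2727[EX]; j=1 S=74.9823 intr=46.8677 cont=45.6177 V=46.8677[EX]; j=2 S=97.6486 intr=24.2014 cont=22.9513 V=24.2014[EX]; j=3 S=127.1667 intr=0.0000 cont=5.0908 V=5.0908[hold]; j=4 S=165.6079 intr=0.0000 cont=0.0000 V=0.0000[hold]; j=5 S=215.6694 intr=0.0000 cont=0.0000 V=0.0000[hold]; j=6 S=280.8639 intr=0.0000 cont=0.0000 V=0.0000[hold]; j=7 S=365.7660 intr=0.0000 cont=0.0000 V=0.0000[hold]  S*(7)=97.6486
k=6: j=0 S=65.7060 intr=56.1440 cont=54.8940 V=56.1440[EX]; j=1 S=85.5682 intr=36.2818 cont=35.0317 V=36.2818[EX]; j=2 S=111.4345 intr=10.4155 cont=14.3793 V=14.3793[hold]; j=3 S=145.1200 intr=0.0000 cont=2.4882 V=2.4882[hold]; j=4 S=188.9882 intr=0.0000 cont=0.0000 V=0.0000[hold]; j=5 S=246.1173 intr=0.0000 cont=0.0000 V=0.0000[hold]; j=6 S=320.5160 intr=0.0000 cont=0.0000 V=0.0000[hold]  S*(6)=85.5682
k=5: j=0 S=74.9823 intr=46.8677 cont=45.6177 V=46.8677[EX]; j=1 S=97.6486 intr=24.2014 cont=24.9371 V=24.9371[hold]; j=2 S=127.1667 intr=0.0000 cont=8.2747 V=8.2747[hold]; j=3 S=165.6079 intr=0.0000 cont=1.2162 V=1.2162[hold]; j=4 S=215.6694 intr=0.0000 cont=0.0000 V=0.0000[hold]; j=5 S=280.8639 intr=0.0000 cont=0.0000 V=0.0000[hold]  S*(5)=74.9823
k=4: j=0 S=85.5682 intr=36.2818 cont=35.4003 V=36.2818[EX]; j=1 S=111.4345 intr=10.4155 cont=16.3339 V=16.3339[hold]; j=2 S=145.1200 intr=0.0000 cont=4.6537 V=4.6537[hold]; j=3 S=188.9882 intr=0.0000 cont=0.5944 V=0.5944[hold]; j=4 S=246.1173 intr=0.0000 cont=0.0000 V=0.0000[hold]  S*(4)=85.5682
k=3: j=0 S=97.6486 intr=24.2014 cont=25.9163 V=25.9163[hold]; j=1 S=127.1667 intr=0.0000 cont=10.3149 V=10.3149[hold]; j=2 S=165.6079 intr=0.0000 cont=2.5724 V=2.5724[hold]; j=3 S=215.6694 intr=0.0000 cont=0.2905 V=0.2905[hold]  S*(3)=-
k=2: j=0 S=111.4345 intr=10.4155 cont=17.8346 V=17.8346[hold]; j=1 S=145.1200 intr=0.0000 cont=6.3303 V=6.3303[hold]; j=2 S=188.9882 intr=0.0000 cont=1.4029 V=1.4029[hold]  S*(2)=-
k=1: j=0 S=127.1667 intr=0.0000 cont=11.8883 V=11.8883[hold]; j=1 S=165.6079 intr=0.0000 cont=3.7969 V=3.7969[hold]  S*(1)=-
k=0: j=0 S=145.1200 intr=0.0000 cont=7.7128 V=7.7128[hold]  S*(0)=-

price = 7.7128
boundary = - - - - 85.5682 74.9823 85.5682 97.6486
tree:
7.7128
11.8883 3.7969
17.8346 6.3303 1.4029
25.9163 10.3149 2.5724 0.2905
36.2818 16.3339 4.6537 0.5944 0.0000
46.8677 24.9371 8.2747 1.2162 0.0000 0.0000
56.1440 36.2818 14.3793 2.4882 0.0000 0.0000 0.0000
64.2727 46.8677 24.2014 5.0908 0.0000 0.0000 0.0000 0.0000
71.3958 56.1440 36.2818 10.4155 0.0000 0.0000 0.0000 0.0000 0.0000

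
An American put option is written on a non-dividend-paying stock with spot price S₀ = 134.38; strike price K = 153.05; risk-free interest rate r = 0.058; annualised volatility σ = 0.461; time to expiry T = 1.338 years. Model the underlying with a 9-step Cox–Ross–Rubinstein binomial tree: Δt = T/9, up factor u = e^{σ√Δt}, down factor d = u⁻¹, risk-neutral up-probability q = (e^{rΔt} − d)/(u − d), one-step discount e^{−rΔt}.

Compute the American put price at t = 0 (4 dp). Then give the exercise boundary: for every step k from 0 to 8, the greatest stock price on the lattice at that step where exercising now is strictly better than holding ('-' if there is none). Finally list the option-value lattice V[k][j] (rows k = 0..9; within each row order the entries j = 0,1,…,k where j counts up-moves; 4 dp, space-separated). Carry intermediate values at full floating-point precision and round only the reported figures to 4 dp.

Δt=0.14867, u=1.19453, d=0.83715, q=0.47991, disc=e^(-rΔt)=0.99141
k=9 terminal: V=max(K-S,0) → 125.9122 114.3273 97.7968 74.2097 40.5535 0.0000 0.0000 0.0000 0.0000 0.0000
k=8: j=0 S=32.4168 intr=120.6332 cont=119.3191 V=120.6332[EX]; j=1 S=46.2553 intr=106.7947 cont=105.4807 V=106.7947[EX]; j=2 S=66.0013 intr=87.0487 cont=85.7347 V=87.0487[EX]; j=3 S=94.1767 intr=58.8733 cont=57.5592 V=58.8733[EX]; j=4 S=134.3800 intr=18.6700 cont=20.9103 V=20.9103[hold]; j=5 S=191.7457 intr=0.0000 cont=0.0000 V=0.0000[hold]; j=6 S=273.6004 intr=0.0000 cont=0.0000 V=0.0000[hold]; j=7 S=390.3981 intr=0.0000 cont=0.0000 V=0.0000[hold]; j=8 S=557.0558 intr=0.0000 cont=0.0000 V=0.0000[hold]  S*(8)=94.1767
k=7: j=0 S=38.7227 intr=114.3273 cont=113.0132 V=114.3273[EX]; j=1 S=55.2532 intr=97.7968 cont=96.4828 V=97.7968[EX]; j=2 S=78.8403 intr=74.2097 cont=72.8957 V=74.2097[EX]; j=3 S=112.4965 intr=40.5535 cont=40.3054 V=40.5535[EX]; j=4 S=160.5204 intr=0.0000 cont=10.7818 V=10.7818[hold]; j=5 S=229.0452 intr=0.0000 cont=0.0000 V=0.0000[hold]; j=6 S=326.8227 intr=0.0000 cont=0.0000 V=0.0000[hold]; j=7 S=466.3406 intr=0.0000 cont=0.0000 V=0.0000[hold]  S*(7)=112.4965
k=6: j=0 S=46.2553 intr=106.7947 cont=105.4807 V=106.7947[EX]; j=1 S=66.0013 intr=87.0487 cont=85.7347 V=87.0487[EX]; j=2 S=94.1767 intr=58.8733 cont=57.5592 V=58.8733[EX]; j=3 S=134.3800 intr=18.6700 cont=26.0402 V=26.0402[hold]; j=4 S=191.7457 intr=0.0000 cont=5.5594 V=5.5594[hold]; j=5 S=273.6004 intr=0.0000 cont=0.0000 V=0.0000[hold]; j=6 S=390.3981 intr=0.0000 cont=0.0000 V=0.0000[hold]  S*(6)=94.1767
k=5: j=0 S=55.2532 intr=97.7968 cont=96.4828 V=97.7968[EX]; j=1 S=78.8403 intr=74.2097 cont=72.8957 V=74.2097[EX]; j=2 S=112.4965 intr=40.5535 cont=42.7461 V=42.7461[hold]; j=3 S=160.5204 intr=0.0000 cont=16.0720 V=16.0720[hold]; j=4 S=229.0452 intr=0.0000 cont=2.8665 V=2.8665[hold]; j=5 S=326.8227 intr=0.0000 cont=0.0000 V=0.0000[hold]  S*(5)=78.8403
k=4: j=0 S=66.0013 intr=87.0487 cont=85.7347 V=87.0487[EX]; j=1 S=94.1767 intr=58.8733 cont=58.6025 V=58.8733[EX]; j=2 S=134.3800 intr=18.6700 cont=29.6878 V=29.6878[hold]; j=3 S=191.7457 intr=0.0000 cont=9.6510 V=9.6510[hold]; j=4 S=273.6004 intr=0.0000 cont=1.4781 V=1.4781[hold]  S*(4)=94.1767
k=3: j=0 S=78.8403 intr=74.2097 cont=72.8957 V=74.2097[EX]; j=1 S=112.4965 intr=40.5535 cont=44.4816 V=44.4816[hold]; j=2 S=160.5204 intr=0.0000 cont=19.8996 V=19.8996[hold]; j=3 S=229.0452 intr=0.0000 cont=5.6795 V=5.6795[hold]  S*(3)=78.8403
k=2: j=0 S=94.1767 intr=58.8733 cont=59.4282 V=59.4282[hold]; j=1 S=134.3800 intr=18.6700 cont=32.4038 V=32.4038[hold]; j=2 S=191.7457 intr=0.0000 cont=12.9630 V=12.9630[hold]  S*(2)=-
k=1: j=0 S=112.4965 intr=40.5535 cont=46.0600 V=46.0600[hold]; j=1 S=160.5204 intr=0.0000 cont=22.8758 V=22.8758[hold]  S*(1)=-
k=0: j=0 S=134.3800 intr=18.6700 cont=34.6337 V=34.6337[hold]  S*(0)=-

price = 34.6337
boundary = - - - 78.8403 94.1767 78.8403 94.1767 112.4965 94.1767
tree:
34.6337
46.0600 22.8758
59.4282 32.4038 12.9630
74.2097 44.4816 19.8996 5.6795
87.0487 58.8733 29.6878 9.6510 1.4781
97.7968 74.2097 42.7461 16.0720 2.8665 0.0000
106.7947 87.0487 58.8733 26.0402 5.5594 0.0000 0.0000
114.3273 97.7968 74.2097 40.5535 10.7818 0.0000 0.0000 0.0000
120.6332 106.7947 87.0487 58.8733 20.9103 0.0000 0.0000 0.0000 0.0000
125.9122 114.3273 97.7968 74.2097 40.5535 0.0000 0.0000 0.0000 0.0000 0.0000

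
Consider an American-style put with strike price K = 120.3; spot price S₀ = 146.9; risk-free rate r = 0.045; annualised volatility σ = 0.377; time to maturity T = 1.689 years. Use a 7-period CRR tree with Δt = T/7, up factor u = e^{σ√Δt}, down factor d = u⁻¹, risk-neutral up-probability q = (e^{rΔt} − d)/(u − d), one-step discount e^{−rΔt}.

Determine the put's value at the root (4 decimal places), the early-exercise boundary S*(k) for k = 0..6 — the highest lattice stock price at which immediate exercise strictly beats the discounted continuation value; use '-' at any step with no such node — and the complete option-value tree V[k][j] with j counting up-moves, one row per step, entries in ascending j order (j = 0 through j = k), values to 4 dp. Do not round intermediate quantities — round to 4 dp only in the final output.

Δt=0.24129, u=1.20344, d=0.83095, q=0.48314, disc=e^(-rΔt)=0.98920
k=7 terminal: V=max(K-S,0) → 80.1166 62.1036 36.0157 0.0000 0.0000 0.0000 0.0000 0.0000
k=6: j=0 S=48.3583 intr=71.9417 cont=70.6425 V=71.9417[EX]; j=1 S=70.0360 intr=50.2640 cont=48.9648 V=50.2640[EX]; j=2 S=101.4312 intr=18.8688 cont=18.4139 V=18.8688[EX]; j=3 S=146.9000 intr=0.0000 cont=0.0000 V=0.0000[hold]; j=4 S=212.7512 intr=0.0000 cont=0.0000 V=0.0000[hold]; j=5 S=308.1216 intr=0.0000 cont=0.0000 V=0.0000[hold]; j=6 S=446.2438 intr=0.0000 cont=0.0000 V=0.0000[hold]  S*(6)=101.4312
k=5: j=0 S=58.1964 intr=62.1036 cont=60.8044 V=62.1036[EX]; j=1 S=84.2843 intr=36.0157 cont=34.7166 V=36.0157[EX]; j=2 S=122.0666 intr=0.0000 cont=9.6471 V=9.6471[hold]; j=3 S=176.7856 intr=0.0000 cont=0.0000 V=0.0000[hold]; j=4 S=256.0336 intr=0.0000 cont=0.0000 V=0.0000[hold]; j=5 S=370.8064 intr=0.0000 cont=0.0000 V=0.0000[hold]  S*(5)=84.2843
k=4: j=0 S=70.0360 intr=50.2640 cont=48.9648 V=50.2640[EX]; j=1 S=101.4312 intr=18.8688 cont=23.0245 V=23.0245[hold]; j=2 S=146.9000 intr=0.0000 cont=4.9323 V=4.9323[hold]; j=3 S=212.7512 intr=0.0000 cont=0.0000 V=0.0000[hold]; j=4 S=308.1216 intr=0.0000 cont=0.0000 V=0.0000[hold]  S*(4)=70.0360
k=3: j=0 S=84.2843 intr=36.0157 cont=36.7027 V=36.7027[hold]; j=1 S=122.0666 intr=0.0000 cont=14.1292 V=14.1292[hold]; j=2 S=176.7856 intr=0.0000 cont=2.5218 V=2.5218[hold]; j=3 S=256.0336 intr=0.0000 cont=0.0000 V=0.0000[hold]  S*(3)=-
k=2: j=0 S=101.4312 intr=18.8688 cont=25.5179 V=25.5179[hold]; j=1 S=146.9000 intr=0.0000 cont=8.4291 V=8.4291[hold]; j=2 S=212.7512 intr=0.0000 cont=1.2893 V=1.2893[hold]  S*(2)=-
k=1: j=0 S=122.0666 intr=0.0000 cont=17.0751 V=17.0751[hold]; j=1 S=176.7856 intr=0.0000 cont=4.9258 V=4.9258[hold]  S*(1)=-
k=0: j=0 S=146.9000 intr=0.0000 cont=11.0843 V=11.0843[hold]  S*(0)=-

price = 11.0843
boundary = - - - - 70.0360 84.2843 101.4312
tree:
11.0843
17.0751 4.9258
25.5179 8.4291 1.2893
36.7027 14.1292 2.5218 0.0000
50.2640 23.0245 4.9323 0.0000 0.0000
62.1036 36.0157 9.6471 0.0000 0.0000 0.0000
71.9417 50.2640 18.8688 0.0000 0.0000 0.0000 0.0000
80.1166 62.1036 36.0157 0.0000 0.0000 0.0000 0.0000 0.0000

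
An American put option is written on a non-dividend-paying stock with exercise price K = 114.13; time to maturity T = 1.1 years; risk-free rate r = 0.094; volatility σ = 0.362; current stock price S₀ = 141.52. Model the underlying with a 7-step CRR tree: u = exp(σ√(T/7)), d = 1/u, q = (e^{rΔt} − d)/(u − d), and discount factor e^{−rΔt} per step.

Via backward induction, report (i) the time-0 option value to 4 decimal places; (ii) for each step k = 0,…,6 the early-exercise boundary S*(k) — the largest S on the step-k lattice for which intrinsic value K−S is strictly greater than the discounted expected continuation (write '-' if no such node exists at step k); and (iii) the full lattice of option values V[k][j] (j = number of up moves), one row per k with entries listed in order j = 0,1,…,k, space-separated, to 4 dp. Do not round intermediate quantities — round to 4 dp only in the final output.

Δt=0.15714  u=1.15431  d=0.86632  q=0.51586  discount=0.98534
step 7 (expiry): payoffs max(K−S,0) = 62.3019 45.0728 22.1163 0.0000 0.0000 0.0000 0.0000 0.0000
step 6: (k=6,j=0): S=59.8256, (K−S)⁺=54.3044, hold=52.6310 ⇒ V=54.3044 exercise | (k=6,j=1): S=79.7132, (K−S)⁺=34.4168, hold=32.7433 ⇒ V=34.4168 exercise | (k=6,j=2): S=106.2121, (K−S)⁺=7.9179, hold=10.5504 ⇒ V=10.5504 continue | (k=6,j=3): S=141.5200, (K−S)⁺=0.0000, hold=0.0000 ⇒ V=0.0000 continue | (k=6,j=4): S=188.5652, (K−S)⁺=0.0000, hold=0.0000 ⇒ V=0.0000 continue | (k=6,j=5): S=251.2495, (K−S)⁺=0.0000, hold=0.0000 ⇒ V=0.0000 continue | (k=6,j=6): S=334.7718, (K−S)⁺=0.0000, hold=0.0000 ⇒ V=0.0000 continue  boundary S*=79.7132
step 5: (k=5,j=0): S=69.0572, (K−S)⁺=45.0728, hold=43.3994 ⇒ V=45.0728 exercise | (k=5,j=1): S=92.0137, (K−S)⁺=22.1163, hold=21.7810 ⇒ V=22.1163 exercise | (k=5,j=2): S=122.6016, (K−S)⁺=0.0000, hold=5.0330 ⇒ V=5.0330 continue | (k=5,j=3): S=163.3577, (K−S)⁺=0.0000, hold=0.0000 ⇒ V=0.0000 continue | (k=5,j=4): S=217.6623, (K−S)⁺=0.0000, hold=0.0000 ⇒ V=0.0000 continue | (k=5,j=5): S=290.0194, (K−S)⁺=0.0000, hold=0.0000 ⇒ V=0.0000 continue  boundary S*=92.0137
step 4: (k=4,j=0): S=79.7132, (K−S)⁺=34.4168, hold=32.7433 ⇒ V=34.4168 exercise | (k=4,j=1): S=106.2121, (K−S)⁺=7.9179, hold=13.1087 ⇒ V=13.1087 continue | (k=4,j=2): S=141.5200, (K−S)⁺=0.0000, hold=2.4010 ⇒ V=2.4010 continue | (k=4,j=3): S=188.5652, (K−S)⁺=0.0000, hold=0.0000 ⇒ V=0.0000 continue | (k=4,j=4): S=251.2495, (K−S)⁺=0.0000, hold=0.0000 ⇒ V=0.0000 continue  boundary S*=79.7132
step 3: (k=3,j=0): S=92.0137, (K−S)⁺=22.1163, hold=23.0813 ⇒ V=23.0813 continue | (k=3,j=1): S=122.6016, (K−S)⁺=0.0000, hold=7.4738 ⇒ V=7.4738 continue | (k=3,j=2): S=163.3577, (K−S)⁺=0.0000, hold=1.1454 ⇒ V=1.1454 continue | (k=3,j=3): S=217.6623, (K−S)⁺=0.0000, hold=0.0000 ⇒ V=0.0000 continue  boundary S*=-
step 2: (k=2,j=0): S=106.2121, (K−S)⁺=7.9179, hold=14.8097 ⇒ V=14.8097 continue | (k=2,j=1): S=141.5200, (K−S)⁺=0.0000, hold=4.1475 ⇒ V=4.1475 continue | (k=2,j=2): S=188.5652, (K−S)⁺=0.0000, hold=0.5464 ⇒ V=0.5464 continue  boundary S*=-
step 1: (k=1,j=0): S=122.6016, (K−S)⁺=0.0000, hold=9.1730 ⇒ V=9.1730 continue | (k=1,j=1): S=163.3577, (K−S)⁺=0.0000, hold=2.2563 ⇒ V=2.2563 continue  boundary S*=-
step 0: (k=0,j=0): S=141.5200, (K−S)⁺=0.0000, hold=5.5228 ⇒ V=5.5228 continue  boundary S*=-

price = 5.5228
boundary = - - - - 79.7132 92.0137 79.7132
tree:
5.5228
9.1730 2.2563
14.8097 4.1475 0.5464
23.0813 7.4738 1.1454 0.0000
34.4168 13.1087 2.4010 0.0000 0.0000
45.0728 22.1163 5.0330 0.0000 0.0000 0.0000
54.3044 34.4168 10.5504 0.0000 0.0000 0.0000 0.0000
62.3019 45.0728 22.1163 0.0000 0.0000 0.0000 0.0000 0.0000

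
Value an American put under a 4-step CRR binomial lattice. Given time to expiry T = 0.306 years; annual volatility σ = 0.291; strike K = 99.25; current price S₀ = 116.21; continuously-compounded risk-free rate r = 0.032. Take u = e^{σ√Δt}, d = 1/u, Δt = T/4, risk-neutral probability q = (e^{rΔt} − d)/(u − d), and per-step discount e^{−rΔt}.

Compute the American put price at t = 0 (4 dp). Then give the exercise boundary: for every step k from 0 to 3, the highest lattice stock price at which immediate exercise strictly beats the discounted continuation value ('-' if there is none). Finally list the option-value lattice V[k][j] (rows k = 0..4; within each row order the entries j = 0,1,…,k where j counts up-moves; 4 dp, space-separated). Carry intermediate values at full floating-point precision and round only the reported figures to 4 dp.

Δt=0.07650, u=1.08381, d=0.92267, q=0.49510, disc=e^(-rΔt)=0.99755
k=4 terminal: V=max(K-S,0) → 15.0283 0.3187 0.0000 0.0000 0.0000
k=3: j=0 S=91.2807 intr=7.9693 cont=7.7267 V=7.9693[EX]; j=1 S=107.2232 intr=0.0000 cont=0.1605 V=0.1605[hold]; j=2 S=125.9501 intr=0.0000 cont=0.0000 V=0.0000[hold]; j=3 S=147.9477 intr=0.0000 cont=0.0000 V=0.0000[hold]  S*(3)=91.2807
k=2: j=0 S=98.9313 intr=0.3187 cont=4.0932 V=4.0932[hold]; j=1 S=116.2100 intr=0.0000 cont=0.0808 V=0.0808[hold]; j=2 S=136.5065 intr=0.0000 cont=0.0000 V=0.0000[hold]  S*(2)=-
k=1: j=0 S=107.2232 intr=0.0000 cont=2.1015 V=2.1015[hold]; j=1 S=125.9501 intr=0.0000 cont=0.0407 V=0.0407[hold]  S*(1)=-
k=0: j=0 S=116.2100 intr=0.0000 cont=1.0786 V=1.0786[hold]  S*(0)=-

price = 1.0786
boundary = - - - 91.2807
tree:
1.0786
2.1015 0.0407
4.0932 0.0808 0.0000
7.9693 0.1605 0.0000 0.0000
15.0283 0.3187 0.0000 0.0000 0.0000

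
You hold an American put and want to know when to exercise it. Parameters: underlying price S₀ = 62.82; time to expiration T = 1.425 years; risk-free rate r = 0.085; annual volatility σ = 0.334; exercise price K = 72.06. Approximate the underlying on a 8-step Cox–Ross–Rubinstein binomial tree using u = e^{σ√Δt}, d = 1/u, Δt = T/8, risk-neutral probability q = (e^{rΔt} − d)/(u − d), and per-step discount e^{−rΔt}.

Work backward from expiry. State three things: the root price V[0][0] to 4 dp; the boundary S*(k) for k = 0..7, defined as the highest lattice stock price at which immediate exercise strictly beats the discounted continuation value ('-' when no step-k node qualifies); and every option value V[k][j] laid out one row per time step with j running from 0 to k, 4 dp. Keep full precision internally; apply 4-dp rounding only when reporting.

Δt=0.17813, u=1.15138, d=0.86852, q=0.51875, disc=e^(-rΔt)=0.98497
k=8 terminal: V=max(K-S,0) → 51.7206 45.0964 36.3148 24.6731 9.2400 0.0000 0.0000 0.0000 0.0000
k=7: j=0 S=23.4184 intr=48.6416 cont=47.5587 V=48.6416[EX]; j=1 S=31.0455 intr=41.0145 cont=39.9317 V=41.0145[EX]; j=2 S=41.1565 intr=30.9035 cont=29.8207 V=30.9035[EX]; j=3 S=54.5605 intr=17.4995 cont=16.4167 V=17.4995[EX]; j=4 S=72.3299 intr=0.0000 cont=4.3799 V=4.3799[hold]; j=5 S=95.8866 intr=0.0000 cont=0.0000 V=0.0000[hold]; j=6 S=127.1153 intr=0.0000 cont=0.0000 V=0.0000[hold]; j=7 S=168.5147 intr=0.0000 cont=0.0000 V=0.0000[hold]  S*(7)=54.5605
k=6: j=0 S=26.9636 intr=45.0964 cont=44.0136 V=45.0964[EX]; j=1 S=35.7452 intr=36.3148 cont=35.2320 V=36.3148[EX]; j=2 S=47.3869 intr=24.6731 cont=23.5903 V=24.6731[EX]; j=3 S=62.8200 intr=9.2400 cont=10.5330 V=10.5330[hold]; j=4 S=83.2795 intr=0.0000 cont=2.0762 V=2.0762[hold]; j=5 S=110.4022 intr=0.0000 cont=0.0000 V=0.0000[hold]; j=6 S=146.3585 intr=0.0000 cont=0.0000 V=0.0000[hold]  S*(6)=47.3869
k=5: j=0 S=31.0455 intr=41.0145 cont=39.9317 V=41.0145[EX]; j=1 S=41.1565 intr=30.9035 cont=29.8207 V=30.9035[EX]; j=2 S=54.5605 intr=17.4995 cont=17.0774 V=17.4995[EX]; j=3 S=72.3299 intr=0.0000 cont=6.0537 V=6.0537[hold]; j=4 S=95.8866 intr=0.0000 cont=0.9841 V=0.9841[hold]; j=5 S=127.1153 intr=0.0000 cont=0.0000 V=0.0000[hold]  S*(5)=54.5605
k=4: j=0 S=35.7452 intr=36.3148 cont=35.2320 V=36.3148[EX]; j=1 S=47.3869 intr=24.6731 cont=23.5903 V=24.6731[EX]; j=2 S=62.8200 intr=9.2400 cont=11.3883 V=11.3883[hold]; j=3 S=83.2795 intr=0.0000 cont=3.3724 V=3.3724[hold]; j=4 S=110.4022 intr=0.0000 cont=0.4665 V=0.4665[hold]  S*(4)=47.3869
k=3: j=0 S=41.1565 intr=30.9035 cont=29.8207 V=30.9035[EX]; j=1 S=54.5605 intr=17.4995 cont=17.5144 V=17.5144[hold]; j=2 S=72.3299 intr=0.0000 cont=7.1214 V=7.1214[hold]; j=3 S=95.8866 intr=0.0000 cont=1.8369 V=1.8369[hold]  S*(3)=41.1565
k=2: j=0 S=47.3869 intr=24.6731 cont=23.5979 V=24.6731[EX]; j=1 S=62.8200 intr=9.2400 cont=11.9408 V=11.9408[hold]; j=2 S=83.2795 intr=0.0000 cont=4.3143 V=4.3143[hold]  S*(2)=47.3869
k=1: j=0 S=54.5605 intr=17.4995 cont=17.7967 V=17.7967[hold]; j=1 S=72.3299 intr=0.0000 cont=7.8646 V=7.8646[hold]  S*(1)=-
k=0: j=0 S=62.8200 intr=9.2400 cont=12.4544 V=12.4544[hold]  S*(0)=-

price = 12.4544
boundary = - - 47.3869 41.1565 47.3869 54.5605 47.3869 54.5605
tree:
12.4544
17.7967 7.8646
24.6731 11.9408 4.3143
30.9035 17.5144 7.1214 1.8369
36.3148 24.6731 11.3883 3.3724 0.4665
41.0145 30.9035 17.4995 6.0537 0.9841 0.0000
45.0964 36.3148 24.6731 10.5330 2.0762 0.0000 0.0000
48.6416 41.0145 30.9035 17.4995 4.3799 0.0000 0.0000 0.0000
51.7206 45.0964 36.3148 24.6731 9.2400 0.0000 0.0000 0.0000 0.0000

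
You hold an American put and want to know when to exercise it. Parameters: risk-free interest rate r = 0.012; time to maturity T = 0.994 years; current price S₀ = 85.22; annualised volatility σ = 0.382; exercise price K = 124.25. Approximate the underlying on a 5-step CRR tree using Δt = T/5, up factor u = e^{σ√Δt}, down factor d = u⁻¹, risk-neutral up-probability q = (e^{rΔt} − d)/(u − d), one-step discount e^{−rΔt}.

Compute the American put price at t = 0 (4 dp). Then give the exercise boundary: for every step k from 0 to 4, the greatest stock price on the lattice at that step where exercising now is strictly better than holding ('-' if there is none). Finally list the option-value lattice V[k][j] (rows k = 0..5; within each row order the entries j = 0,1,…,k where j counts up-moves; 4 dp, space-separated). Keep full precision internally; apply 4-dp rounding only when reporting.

price = 41.8256
boundary = - - 60.6180 71.8739 85.2200
tree:
41.8256
52.6707 29.5378
63.6320 40.3047 17.2769
73.1252 52.3761 26.5955 6.6228
81.1317 63.6320 39.0300 12.3971 0.0000
87.8844 73.1252 52.3761 23.2058 0.0000 0.0000

Δt=0.19880  u=1.18569  d=0.84339  q=0.46450  discount=0.99762
step 5 (expiry): payoffs max(K−S,0) = 87.8844 73.1252 52.3761 23.2058 0.0000 0.0000
step 4: (k=4,j=0): S=43.1183, (K−S)⁺=81.1317, hold=80.8357 ⇒ V=81.1317 exercise | (k=4,j=1): S=60.6180, (K−S)⁺=63.6320, hold=63.3360 ⇒ V=63.6320 exercise | (k=4,j=2): S=85.2200, (K−S)⁺=39.0300, hold=38.7339 ⇒ V=39.0300 exercise | (k=4,j=3): S=119.8068, (K−S)⁺=4.4432, hold=12.3971 ⇒ V=12.3971 continue | (k=4,j=4): S=168.4309, (K−S)⁺=0.0000, hold=0.0000 ⇒ V=0.0000 continue  boundary S*=85.2200
step 3: (k=3,j=0): S=51.1248, (K−S)⁺=73.1252, hold=72.8292 ⇒ V=73.1252 exercise | (k=3,j=1): S=71.8739, (K−S)⁺=52.3761, hold=52.0800 ⇒ V=52.3761 exercise | (k=3,j=2): S=101.0442, (K−S)⁺=23.2058, hold=26.5955 ⇒ V=26.5955 continue | (k=3,j=3): S=142.0534, (K−S)⁺=0.0000, hold=6.6228 ⇒ V=6.6228 continue  boundary S*=71.8739
step 2: (k=2,j=0): S=60.6180, (K−S)⁺=63.6320, hold=63.3360 ⇒ V=63.6320 exercise | (k=2,j=1): S=85.2200, (K−S)⁺=39.0300, hold=40.3047 ⇒ V=40.3047 continue | (k=2,j=2): S=119.8068, (K−S)⁺=4.4432, hold=17.2769 ⇒ V=17.2769 continue  boundary S*=60.6180
step 1: (k=1,j=0): S=71.8739, (K−S)⁺=52.3761, hold=52.6707 ⇒ V=52.6707 continue | (k=1,j=1): S=101.0442, (K−S)⁺=23.2058, hold=29.5378 ⇒ V=29.5378 continue  boundary S*=-
step 0: (k=0,j=0): S=85.2200, (K−S)⁺=39.0300, hold=41.8256 ⇒ V=41.8256 continue  boundary S*=-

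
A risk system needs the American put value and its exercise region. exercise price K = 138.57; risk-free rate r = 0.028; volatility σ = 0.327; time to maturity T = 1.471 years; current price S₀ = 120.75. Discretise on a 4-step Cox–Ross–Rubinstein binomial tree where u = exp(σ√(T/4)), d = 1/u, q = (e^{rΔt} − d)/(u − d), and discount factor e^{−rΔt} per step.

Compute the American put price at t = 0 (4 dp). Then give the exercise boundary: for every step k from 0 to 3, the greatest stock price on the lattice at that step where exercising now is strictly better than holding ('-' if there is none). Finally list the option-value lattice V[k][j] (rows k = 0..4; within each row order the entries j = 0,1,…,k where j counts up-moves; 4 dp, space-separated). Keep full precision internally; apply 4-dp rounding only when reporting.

price = 28.6013
boundary = - - 81.2167 99.0299
tree:
28.6013
41.4320 15.1270
57.3533 24.8412 4.7838
71.9623 39.5401 9.2330 0.0000
83.9435 57.3533 17.8200 0.0000 0.0000

Δt=0.36775  u=1.21933  d=0.82012  q=0.47651  discount=0.98976
step 4 (expiry): payoffs max(K−S,0) = 83.9435 57.3533 17.8200 0.0000 0.0000
step 3: (k=3,j=0): S=66.6077, (K−S)⁺=71.9623, hold=70.5428 ⇒ V=71.9623 exercise | (k=3,j=1): S=99.0299, (K−S)⁺=39.5401, hold=38.1206 ⇒ V=39.5401 exercise | (k=3,j=2): S=147.2340, (K−S)⁺=0.0000, hold=9.2330 ⇒ V=9.2330 continue | (k=3,j=3): S=218.9020, (K−S)⁺=0.0000, hold=0.0000 ⇒ V=0.0000 continue  boundary S*=99.0299
step 2: (k=2,j=0): S=81.2167, (K−S)⁺=57.3533, hold=55.9338 ⇒ V=57.3533 exercise | (k=2,j=1): S=120.7500, (K−S)⁺=17.8200, hold=24.8412 ⇒ V=24.8412 continue | (k=2,j=2): S=179.5266, (K−S)⁺=0.0000, hold=4.7838 ⇒ V=4.7838 continue  boundary S*=81.2167
step 1: (k=1,j=0): S=99.0299, (K−S)⁺=39.5401, hold=41.4320 ⇒ V=41.4320 continue | (k=1,j=1): S=147.2340, (K−S)⁺=0.0000, hold=15.1270 ⇒ V=15.1270 continue  boundary S*=-
step 0: (k=0,j=0): S=120.7500, (K−S)⁺=17.8200, hold=28.6013 ⇒ V=28.6013 continue  boundary S*=-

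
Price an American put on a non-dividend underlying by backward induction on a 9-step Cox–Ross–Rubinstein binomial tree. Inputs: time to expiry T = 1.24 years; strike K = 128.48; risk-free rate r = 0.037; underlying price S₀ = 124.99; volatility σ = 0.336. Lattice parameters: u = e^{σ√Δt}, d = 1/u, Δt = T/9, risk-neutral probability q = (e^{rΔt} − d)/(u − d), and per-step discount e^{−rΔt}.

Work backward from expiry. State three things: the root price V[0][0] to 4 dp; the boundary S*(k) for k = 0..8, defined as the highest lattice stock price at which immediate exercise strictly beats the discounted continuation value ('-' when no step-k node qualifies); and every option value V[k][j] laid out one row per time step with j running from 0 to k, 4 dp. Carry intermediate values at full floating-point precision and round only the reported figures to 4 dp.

price = 18.3230
boundary = - - - 85.9770 75.8959 85.9770 75.8959 85.9770 97.3972
tree:
18.3230
25.0062 11.5388
33.1355 16.7826 6.1862
42.5030 23.7043 9.7333 2.5485
52.5841 32.3626 14.9148 4.4268 0.6145
61.4832 42.5030 22.1166 7.5537 1.2095 0.0000
69.3389 52.5841 31.4693 12.5858 2.3803 0.0000 0.0000
76.2734 61.4832 42.5030 20.2817 4.6847 0.0000 0.0000 0.0000
82.3949 69.3389 52.5841 31.0828 9.2199 0.0000 0.0000 0.0000 0.0000
87.7985 76.2734 61.4832 42.5030 18.1456 0.0000 0.0000 0.0000 0.0000 0.0000

Δt=0.13778  u=1.13283  d=0.88275  q=0.48930  discount=0.99492
step 9 (expiry): payoffs max(K−S,0) = 87.7985 76.2734 61.4832 42.5030 18.1456 0.0000 0.0000 0.0000 0.0000 0.0000
step 8: (k=8,j=0): S=46.0851, (K−S)⁺=82.3949, hold=81.7416 ⇒ V=82.3949 exercise | (k=8,j=1): S=59.1411, (K−S)⁺=69.3389, hold=68.6856 ⇒ V=69.3389 exercise | (k=8,j=2): S=75.8959, (K−S)⁺=52.5841, hold=51.9309 ⇒ V=52.5841 exercise | (k=8,j=3): S=97.3972, (K−S)⁺=31.0828, hold=30.4295 ⇒ V=31.0828 exercise | (k=8,j=4): S=124.9900, (K−S)⁺=3.4900, hold=9.2199 ⇒ V=9.2199 continue | (k=8,j=5): S=160.3998, (K−S)⁺=0.0000, hold=0.0000 ⇒ V=0.0000 continue | (k=8,j=6): S=205.8413, (K−S)⁺=0.0000, hold=0.0000 ⇒ V=0.0000 continue | (k=8,j=7): S=264.1564, (K−S)⁺=0.0000, hold=0.0000 ⇒ V=0.0000 continue | (k=8,j=8): S=338.9922, (K−S)⁺=0.0000, hold=0.0000 ⇒ V=0.0000 continue  boundary S*=97.3972
step 7: (k=7,j=0): S=52.2066, (K−S)⁺=76.2734, hold=75.6201 ⇒ V=76.2734 exercise | (k=7,j=1): S=66.9968, (K−S)⁺=61.4832, hold=60.8300 ⇒ V=61.4832 exercise | (k=7,j=2): S=85.9770, (K−S)⁺=42.5030, hold=41.8497 ⇒ V=42.5030 exercise | (k=7,j=3): S=110.3344, (K−S)⁺=18.1456, hold=20.2817 ⇒ V=20.2817 continue | (k=7,j=4): S=141.5923, (K−S)⁺=0.0000, hold=4.6847 ⇒ V=4.6847 continue | (k=7,j=5): S=181.7055, (K−S)⁺=0.0000, hold=0.0000 ⇒ V=0.0000 continue | (k=7,j=6): S=233.1830, (K−S)⁺=0.0000, hold=0.0000 ⇒ V=0.0000 continue | (k=7,j=7): S=299.2440, (K−S)⁺=0.0000, hold=0.0000 ⇒ V=0.0000 continue  boundary S*=85.9770
step 6: (k=6,j=0): S=59.1411, (K−S)⁺=69.3389, hold=68.6856 ⇒ V=69.3389 exercise | (k=6,j=1): S=75.8959, (K−S)⁺=52.5841, hold=51.9309 ⇒ V=52.5841 exercise | (k=6,j=2): S=97.3972, (K−S)⁺=31.0828, hold=31.4693 ⇒ V=31.4693 continue | (k=6,j=3): S=124.9900, (K−S)⁺=3.4900, hold=12.5858 ⇒ V=12.5858 continue | (k=6,j=4): S=160.3998, (K−S)⁺=0.0000, hold=2.3803 ⇒ V=2.3803 continue | (k=6,j=5): S=205.8413, (K−S)⁺=0.0000, hold=0.0000 ⇒ V=0.0000 continue | (k=6,j=6): S=264.1564, (K−S)⁺=0.0000, hold=0.0000 ⇒ V=0.0000 continue  boundary S*=75.8959
step 5: (k=5,j=0): S=66.9968, (K−S)⁺=61.4832, hold=60.8300 ⇒ V=61.4832 exercise | (k=5,j=1): S=85.9770, (K−S)⁺=42.5030, hold=42.0379 ⇒ V=42.5030 exercise | (k=5,j=2): S=110.3344, (K−S)⁺=18.1456, hold=22.1166 ⇒ V=22.1166 continue | (k=5,j=3): S=141.5923, (K−S)⁺=0.0000, hold=7.5537 ⇒ V=7.5537 continue | (k=5,j=4): S=181.7055, (K−S)⁺=0.0000, hold=1.2095 ⇒ V=1.2095 continue | (k=5,j=5): S=233.1830, (K−S)⁺=0.0000, hold=0.0000 ⇒ V=0.0000 continue  boundary S*=85.9770
step 4: (k=4,j=0): S=75.8959, (K−S)⁺=52.5841, hold=51.9309 ⇒ V=52.5841 exercise | (k=4,j=1): S=97.3972, (K−S)⁺=31.0828, hold=32.3626 ⇒ V=32.3626 continue | (k=4,j=2): S=124.9900, (K−S)⁺=3.4900, hold=14.9148 ⇒ V=14.9148 continue | (k=4,j=3): S=160.3998, (K−S)⁺=0.0000, hold=4.4268 ⇒ V=4.4268 continue | (k=4,j=4): S=205.8413, (K−S)⁺=0.0000, hold=0.6145 ⇒ V=0.6145 continue  boundary S*=75.8959
step 3: (k=3,j=0): S=85.9770, (K−S)⁺=42.5030, hold=42.4727 ⇒ V=42.5030 exercise | (k=3,j=1): S=110.3344, (K−S)⁺=18.1456, hold=23.7043 ⇒ V=23.7043 continue | (k=3,j=2): S=141.5923, (K−S)⁺=0.0000, hold=9.7333 ⇒ V=9.7333 continue | (k=3,j=3): S=181.7055, (K−S)⁺=0.0000, hold=2.5485 ⇒ V=2.5485 continue  boundary S*=85.9770
step 2: (k=2,j=0): S=97.3972, (K−S)⁺=31.0828, hold=33.1355 ⇒ V=33.1355 continue | (k=2,j=1): S=124.9900, (K−S)⁺=3.4900, hold=16.7826 ⇒ V=16.7826 continue | (k=2,j=2): S=160.3998, (K−S)⁺=0.0000, hold=6.1862 ⇒ V=6.1862 continue  boundary S*=-
step 1: (k=1,j=0): S=110.3344, (K−S)⁺=18.1456, hold=25.0062 ⇒ V=25.0062 continue | (k=1,j=1): S=141.5923, (K−S)⁺=0.0000, hold=11.5388 ⇒ V=11.5388 continue  boundary S*=-
step 0: (k=0,j=0): S=124.9900, (K−S)⁺=3.4900, hold=18.3230 ⇒ V=18.3230 continue  boundary S*=-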